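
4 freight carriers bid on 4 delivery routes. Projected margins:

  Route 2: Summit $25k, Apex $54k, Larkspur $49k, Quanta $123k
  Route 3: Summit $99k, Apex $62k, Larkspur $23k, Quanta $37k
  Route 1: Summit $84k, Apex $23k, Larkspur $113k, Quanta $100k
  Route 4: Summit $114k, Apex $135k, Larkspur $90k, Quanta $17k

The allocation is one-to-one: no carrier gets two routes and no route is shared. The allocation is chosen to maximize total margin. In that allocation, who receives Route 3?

Optimal: Summit→Route 3 ($99k), Apex→Route 4 ($135k), Larkspur→Route 1 ($113k), Quanta→Route 2 ($123k) — total 99+135+113+123 = $470k.
Row-greedy (each carrier in turn takes its best remaining route) gives $412k, worse by 58.
Summit's own top route is Route 4 ($114k), but forcing Summit→Route 4 and reassigning the rest optimally gives only $412k — worse by 58.

Summit receives Route 3.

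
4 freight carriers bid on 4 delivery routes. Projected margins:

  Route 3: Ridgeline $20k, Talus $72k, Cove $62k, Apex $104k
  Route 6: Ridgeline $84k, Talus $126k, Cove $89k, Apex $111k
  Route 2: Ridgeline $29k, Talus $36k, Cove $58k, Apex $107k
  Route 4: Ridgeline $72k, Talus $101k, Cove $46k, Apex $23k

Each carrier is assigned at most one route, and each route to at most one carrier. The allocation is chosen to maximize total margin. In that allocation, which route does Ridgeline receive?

This is the linear assignment problem.
Optimal: Ridgeline→Route 4 ($72k), Talus→Route 6 ($126k), Cove→Route 3 ($62k), Apex→Route 2 ($107k) — total 72+126+62+107 = $367k.
Swapping Apex↔Ridgeline (Apex→Route 4 $23k, Ridgeline→Route 2 $29k) loses 127.
Checked against all permutations: $367k is optimal.
Ridgeline's own top route is Route 6 ($84k), but forcing Ridgeline→Route 6 and reassigning the rest optimally gives only $354k — worse by 13.

Ridgeline receives Route 4.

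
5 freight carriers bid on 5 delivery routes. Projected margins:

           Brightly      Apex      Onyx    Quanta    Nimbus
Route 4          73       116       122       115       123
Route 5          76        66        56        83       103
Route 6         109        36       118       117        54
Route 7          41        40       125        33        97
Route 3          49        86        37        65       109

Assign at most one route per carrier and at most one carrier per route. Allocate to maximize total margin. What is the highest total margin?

Maximum total: $543k

Optimal: Brightly→Route 5 ($76k), Apex→Route 4 ($116k), Onyx→Route 7 ($125k), Quanta→Route 6 ($117k), Nimbus→Route 3 ($109k) — total 76+116+125+117+109 = $543k.
Row-greedy (each carrier in turn takes its best remaining route) gives $542k, worse by 1.
Swapping Quanta↔Onyx (Quanta→Route 7 $33k, Onyx→Route 6 $118k) loses 91.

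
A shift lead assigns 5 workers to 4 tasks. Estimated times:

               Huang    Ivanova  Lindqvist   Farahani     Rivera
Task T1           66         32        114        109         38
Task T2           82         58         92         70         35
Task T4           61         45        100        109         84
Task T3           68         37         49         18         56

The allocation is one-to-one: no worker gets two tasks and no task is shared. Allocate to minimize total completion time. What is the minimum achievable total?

This is the linear assignment problem.
Optimal: Ivanova→Task T1 (32 min), Rivera→Task T2 (35 min), Huang→Task T4 (61 min), Farahani→Task T3 (18 min) — total 32+35+61+18 = 146 min.

Min total: 146 min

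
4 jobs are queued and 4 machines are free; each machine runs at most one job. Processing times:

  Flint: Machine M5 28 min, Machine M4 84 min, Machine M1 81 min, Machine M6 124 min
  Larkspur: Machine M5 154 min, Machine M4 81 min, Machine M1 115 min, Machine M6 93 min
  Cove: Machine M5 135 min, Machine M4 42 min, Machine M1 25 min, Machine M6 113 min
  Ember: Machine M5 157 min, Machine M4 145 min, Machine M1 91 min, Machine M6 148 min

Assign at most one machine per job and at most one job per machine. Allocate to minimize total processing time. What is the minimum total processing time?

Optimal: Flint→Machine M5 (28 min), Larkspur→Machine M6 (93 min), Cove→Machine M4 (42 min), Ember→Machine M1 (91 min) — total 28+93+42+91 = 254 min.
Min-entry greedy (repeatedly take the single cheapest remaining cell) gives 282 min, worse by 28.
Checked against all permutations: 254 min is optimal.

Minimum total: 254 min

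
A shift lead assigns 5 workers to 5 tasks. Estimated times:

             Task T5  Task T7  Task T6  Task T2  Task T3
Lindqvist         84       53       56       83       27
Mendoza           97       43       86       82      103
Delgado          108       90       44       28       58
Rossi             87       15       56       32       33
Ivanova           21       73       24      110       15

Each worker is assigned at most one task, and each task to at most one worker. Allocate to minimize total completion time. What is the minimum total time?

Optimal: Lindqvist→Task T3 (27 min), Mendoza→Task T7 (43 min), Delgado→Task T6 (44 min), Rossi→Task T2 (32 min), Ivanova→Task T5 (21 min) — total 27+43+44+32+21 = 167 min.
Min-entry greedy (repeatedly take the single cheapest remaining cell) gives 211 min, worse by 44.
Next-best assignment: Lindqvist→Task T3, Mendoza→Task T7, Delgado→Task T2, Rossi→Task T6, Ivanova→Task T5 = 175 min.

Min total: 167 min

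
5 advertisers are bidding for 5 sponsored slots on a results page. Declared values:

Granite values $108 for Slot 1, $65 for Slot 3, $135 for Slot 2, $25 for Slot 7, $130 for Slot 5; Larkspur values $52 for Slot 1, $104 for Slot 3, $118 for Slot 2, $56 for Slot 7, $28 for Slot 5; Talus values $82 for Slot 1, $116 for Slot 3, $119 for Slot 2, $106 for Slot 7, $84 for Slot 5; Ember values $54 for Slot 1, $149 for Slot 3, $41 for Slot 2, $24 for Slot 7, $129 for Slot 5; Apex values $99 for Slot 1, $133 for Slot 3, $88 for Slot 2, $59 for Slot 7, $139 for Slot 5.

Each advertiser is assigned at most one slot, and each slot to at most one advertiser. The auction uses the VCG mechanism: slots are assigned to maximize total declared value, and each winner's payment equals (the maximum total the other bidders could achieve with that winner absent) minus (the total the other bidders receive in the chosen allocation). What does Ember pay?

Ember pays $16.

Efficient allocation: Granite→Slot 1 ($108), Larkspur→Slot 2 ($118), Talus→Slot 7 ($106), Ember→Slot 3 ($149), Apex→Slot 5 ($139); total welfare W = $620.
Ember receives Slot 3 at value $149, so the others get W − 149 = $471.
Without Ember: best allocation of the remaining 4 bidders over all 5 slots is Granite→Slot 5 ($130), Larkspur→Slot 2 ($118), Talus→Slot 7 ($106), Apex→Slot 3 ($133), total $487.
VCG payment = (others' best without Ember) − (others' welfare with Ember) = 487 − 471 = $16.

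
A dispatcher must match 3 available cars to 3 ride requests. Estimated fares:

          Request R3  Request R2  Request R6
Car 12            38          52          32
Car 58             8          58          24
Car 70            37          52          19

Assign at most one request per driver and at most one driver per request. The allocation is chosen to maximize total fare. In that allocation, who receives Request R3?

Car 70 receives Request R3.

Optimal: Car 12→Request R6 ($32), Car 58→Request R2 ($58), Car 70→Request R3 ($37) — total 32+58+37 = $127.
Row-greedy (each driver in turn takes its best remaining request) gives $113, worse by 14.
Next-best assignment: Car 12→Request R3, Car 58→Request R2, Car 70→Request R6 = $115.
Every other assignment is strictly worse.
Car 70's own top request is Request R2 ($52), but forcing Car 70→Request R2 and reassigning the rest optimally gives only $114 — worse by 13.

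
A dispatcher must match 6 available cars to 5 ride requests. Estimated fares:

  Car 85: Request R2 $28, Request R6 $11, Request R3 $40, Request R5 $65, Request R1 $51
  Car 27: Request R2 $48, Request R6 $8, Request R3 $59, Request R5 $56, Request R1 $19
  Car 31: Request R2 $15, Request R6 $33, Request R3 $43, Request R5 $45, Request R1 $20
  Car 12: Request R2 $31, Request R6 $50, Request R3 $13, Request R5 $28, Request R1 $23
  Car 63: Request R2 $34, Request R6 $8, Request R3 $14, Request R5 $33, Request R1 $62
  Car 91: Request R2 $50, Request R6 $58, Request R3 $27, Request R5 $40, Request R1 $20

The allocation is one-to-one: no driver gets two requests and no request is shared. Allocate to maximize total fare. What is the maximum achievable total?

Max total: $286

Optimal: Car 91→Request R2 ($50), Car 12→Request R6 ($50), Car 27→Request R3 ($59), Car 85→Request R5 ($65), Car 63→Request R1 ($62) — total 50+50+59+65+62 = $286.
Max-entry greedy (repeatedly take the single best remaining cell) gives $275, worse by 11.
Next-best assignment: Car 27→Request R2, Car 91→Request R6, Car 31→Request R3, Car 85→Request R5, Car 63→Request R1 = $276.
Checked against all permutations: $286 is optimal.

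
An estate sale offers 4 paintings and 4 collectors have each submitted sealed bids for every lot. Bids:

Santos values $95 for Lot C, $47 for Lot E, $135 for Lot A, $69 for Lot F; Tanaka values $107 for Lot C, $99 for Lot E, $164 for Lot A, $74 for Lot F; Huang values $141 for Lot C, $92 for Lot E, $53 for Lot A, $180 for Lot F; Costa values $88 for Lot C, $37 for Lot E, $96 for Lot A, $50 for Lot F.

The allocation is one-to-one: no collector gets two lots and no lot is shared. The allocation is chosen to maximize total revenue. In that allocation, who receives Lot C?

Costa receives Lot C.

This is the linear assignment problem.
Optimal: Santos→Lot A ($135), Tanaka→Lot E ($99), Huang→Lot F ($180), Costa→Lot C ($88) — total 135+99+180+88 = $502.
Swapping Huang↔Tanaka (Huang→Lot E $92, Tanaka→Lot F $74) loses 113.
No other one-to-one assignment exceeds $502.
Costa's own top lot is Lot A ($96), but forcing Costa→Lot A and reassigning the rest optimally gives only $470 — worse by 32.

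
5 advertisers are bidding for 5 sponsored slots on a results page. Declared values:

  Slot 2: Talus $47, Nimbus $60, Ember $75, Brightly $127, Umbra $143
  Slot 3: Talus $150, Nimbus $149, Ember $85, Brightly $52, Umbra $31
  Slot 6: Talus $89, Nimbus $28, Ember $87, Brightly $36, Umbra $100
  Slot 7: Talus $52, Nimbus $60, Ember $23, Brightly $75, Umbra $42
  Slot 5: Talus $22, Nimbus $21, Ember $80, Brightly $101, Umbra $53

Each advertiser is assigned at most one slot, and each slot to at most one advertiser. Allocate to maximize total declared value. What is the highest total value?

Optimal: Talus→Slot 3 ($150), Nimbus→Slot 7 ($60), Ember→Slot 6 ($87), Brightly→Slot 5 ($101), Umbra→Slot 2 ($143) — total 150+60+87+101+143 = $541.
Row-greedy (each advertiser in turn takes its best remaining slot) gives $440, worse by 101.

Max total: $541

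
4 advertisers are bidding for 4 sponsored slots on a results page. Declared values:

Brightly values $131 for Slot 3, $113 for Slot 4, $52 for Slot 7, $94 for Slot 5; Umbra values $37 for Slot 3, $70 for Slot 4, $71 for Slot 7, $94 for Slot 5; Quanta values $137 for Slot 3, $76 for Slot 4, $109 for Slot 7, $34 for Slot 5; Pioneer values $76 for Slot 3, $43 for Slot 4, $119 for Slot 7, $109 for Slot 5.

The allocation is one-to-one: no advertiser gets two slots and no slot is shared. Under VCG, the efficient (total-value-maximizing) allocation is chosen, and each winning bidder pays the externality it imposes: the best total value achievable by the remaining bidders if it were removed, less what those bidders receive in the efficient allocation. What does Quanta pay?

Efficient allocation: Brightly→Slot 4 ($113), Umbra→Slot 5 ($94), Quanta→Slot 3 ($137), Pioneer→Slot 7 ($119); total welfare W = $463.
Quanta receives Slot 3 at value $137, so the others get W − 137 = $326.
Without Quanta: best allocation of the remaining 3 bidders over all 4 slots is Brightly→Slot 3 ($131), Umbra→Slot 5 ($94), Pioneer→Slot 7 ($119), total $344.
VCG payment = (others' best without Quanta) − (others' welfare with Quanta) = 344 − 326 = $18.

Quanta pays $18.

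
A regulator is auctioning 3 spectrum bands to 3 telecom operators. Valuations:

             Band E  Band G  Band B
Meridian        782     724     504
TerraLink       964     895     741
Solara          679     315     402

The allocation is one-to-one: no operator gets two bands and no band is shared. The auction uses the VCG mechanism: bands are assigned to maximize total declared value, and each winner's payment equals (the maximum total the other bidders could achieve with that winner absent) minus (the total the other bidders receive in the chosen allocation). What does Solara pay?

Efficient allocation: Meridian→Band G ($724M), TerraLink→Band B ($741M), Solara→Band E ($679M); total welfare W = $2144M.
Solara receives Band E at value $679M, so the others get W − 679 = $1465M.
Without Solara: best allocation of the remaining 2 bidders over all 3 bands is Meridian→Band G ($724M), TerraLink→Band E ($964M), total $1688M.
VCG payment = (others' best without Solara) − (others' welfare with Solara) = 1688 − 1465 = $223M.

Solara pays $223M.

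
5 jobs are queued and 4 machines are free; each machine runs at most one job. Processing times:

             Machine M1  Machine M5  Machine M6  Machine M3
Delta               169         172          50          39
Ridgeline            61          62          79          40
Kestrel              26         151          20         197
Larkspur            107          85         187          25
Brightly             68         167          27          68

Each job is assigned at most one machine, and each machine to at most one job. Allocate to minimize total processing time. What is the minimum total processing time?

Minimum total: 140 min

Optimal: Kestrel→Machine M1 (26 min), Ridgeline→Machine M5 (62 min), Brightly→Machine M6 (27 min), Larkspur→Machine M3 (25 min) — total 26+62+27+25 = 140 min.
Min-entry greedy (repeatedly take the single cheapest remaining cell) gives 273 min, worse by 133.
Swapping Ridgeline↔Larkspur (Ridgeline→Machine M3 40 min, Larkspur→Machine M5 85 min) adds 38.
Every other assignment is strictly worse.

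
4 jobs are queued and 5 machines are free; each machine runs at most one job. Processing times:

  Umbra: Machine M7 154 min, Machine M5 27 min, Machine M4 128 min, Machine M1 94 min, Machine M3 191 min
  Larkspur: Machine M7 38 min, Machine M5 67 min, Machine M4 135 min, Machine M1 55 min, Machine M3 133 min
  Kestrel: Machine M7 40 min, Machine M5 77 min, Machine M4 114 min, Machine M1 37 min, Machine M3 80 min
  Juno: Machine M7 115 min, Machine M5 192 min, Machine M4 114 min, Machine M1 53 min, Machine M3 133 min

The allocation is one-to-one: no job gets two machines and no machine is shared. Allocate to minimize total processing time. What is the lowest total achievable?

This is the linear assignment problem.
Optimal: Umbra→Machine M5 (27 min), Larkspur→Machine M7 (38 min), Kestrel→Machine M3 (80 min), Juno→Machine M1 (53 min) — total 27+38+80+53 = 198 min.
Row-greedy (each job in turn takes its cheapest remaining machine) gives 216 min, worse by 18.

Min total: 198 min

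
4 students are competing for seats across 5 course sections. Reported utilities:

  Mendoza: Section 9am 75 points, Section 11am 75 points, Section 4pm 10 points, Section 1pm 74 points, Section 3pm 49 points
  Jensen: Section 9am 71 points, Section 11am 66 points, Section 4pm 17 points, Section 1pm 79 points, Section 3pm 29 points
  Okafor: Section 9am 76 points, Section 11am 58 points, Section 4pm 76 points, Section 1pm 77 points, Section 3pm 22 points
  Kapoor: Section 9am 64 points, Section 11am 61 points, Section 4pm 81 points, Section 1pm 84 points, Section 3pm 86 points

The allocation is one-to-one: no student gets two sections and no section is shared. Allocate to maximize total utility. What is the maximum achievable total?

Maximum total: 316 points

Optimal: Mendoza→Section 9am (75 points), Jensen→Section 1pm (79 points), Okafor→Section 4pm (76 points), Kapoor→Section 3pm (86 points) — total 75+79+76+86 = 316 points.
Column-greedy (each section in turn goes to its best remaining student) gives 311 points, worse by 5.
Swapping Mendoza↔Okafor (Mendoza→Section 4pm 10 points, Okafor→Section 9am 76 points) loses 65.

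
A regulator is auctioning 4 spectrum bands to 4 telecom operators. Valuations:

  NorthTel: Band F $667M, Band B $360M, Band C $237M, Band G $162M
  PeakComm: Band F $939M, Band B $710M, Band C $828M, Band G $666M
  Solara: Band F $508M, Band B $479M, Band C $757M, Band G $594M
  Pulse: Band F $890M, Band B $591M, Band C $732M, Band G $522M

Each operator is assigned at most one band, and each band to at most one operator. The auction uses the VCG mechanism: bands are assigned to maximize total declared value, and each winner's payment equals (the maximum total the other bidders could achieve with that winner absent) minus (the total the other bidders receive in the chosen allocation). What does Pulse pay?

Pulse pays $163M.

Efficient allocation: NorthTel→Band F ($667M), PeakComm→Band B ($710M), Solara→Band G ($594M), Pulse→Band C ($732M); total welfare W = $2703M.
Pulse receives Band C at value $732M, so the others get W − 732 = $1971M.
Without Pulse: best allocation of the remaining 3 bidders over all 4 bands is NorthTel→Band F ($667M), PeakComm→Band B ($710M), Solara→Band C ($757M), total $2134M.
VCG payment = (others' best without Pulse) − (others' welfare with Pulse) = 2134 − 1971 = $163M.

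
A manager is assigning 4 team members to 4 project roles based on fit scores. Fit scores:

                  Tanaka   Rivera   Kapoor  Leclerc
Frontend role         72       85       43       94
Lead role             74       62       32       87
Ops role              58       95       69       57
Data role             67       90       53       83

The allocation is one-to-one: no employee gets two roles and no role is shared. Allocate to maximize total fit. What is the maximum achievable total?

Optimal: Tanaka→Lead role (74 pts), Rivera→Data role (90 pts), Kapoor→Ops role (69 pts), Leclerc→Frontend role (94 pts) — total 74+90+69+94 = 327 pts.
Column-greedy (each role in turn goes to its best remaining employee) gives 316 pts, worse by 11.
Next-best assignment: Tanaka→Frontend role, Rivera→Data role, Kapoor→Ops role, Leclerc→Lead role = 318 pts.
Swapping Kapoor↔Tanaka (Kapoor→Lead role 32 pts, Tanaka→Ops role 58 pts) loses 53.

Maximum total: 327 pts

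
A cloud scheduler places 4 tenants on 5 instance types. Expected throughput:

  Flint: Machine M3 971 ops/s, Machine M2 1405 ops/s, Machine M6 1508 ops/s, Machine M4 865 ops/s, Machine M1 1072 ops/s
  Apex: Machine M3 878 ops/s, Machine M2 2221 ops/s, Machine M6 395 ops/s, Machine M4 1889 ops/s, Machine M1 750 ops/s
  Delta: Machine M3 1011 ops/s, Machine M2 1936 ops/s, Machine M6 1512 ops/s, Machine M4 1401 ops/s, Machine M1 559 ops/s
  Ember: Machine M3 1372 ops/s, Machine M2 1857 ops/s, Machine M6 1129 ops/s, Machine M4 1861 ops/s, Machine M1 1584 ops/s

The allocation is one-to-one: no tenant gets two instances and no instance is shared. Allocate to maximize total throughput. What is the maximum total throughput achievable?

Maximum total: 6917 ops/s

This is the linear assignment problem.
Optimal: Flint→Machine M6 (1508 ops/s), Apex→Machine M4 (1889 ops/s), Delta→Machine M2 (1936 ops/s), Ember→Machine M1 (1584 ops/s) — total 1508+1889+1936+1584 = 6917 ops/s.
Max-entry greedy (repeatedly take the single best remaining cell) gives 6666 ops/s, worse by 251.
Swapping Ember↔Delta (Ember→Machine M2 1857 ops/s, Delta→Machine M1 559 ops/s) loses 1104.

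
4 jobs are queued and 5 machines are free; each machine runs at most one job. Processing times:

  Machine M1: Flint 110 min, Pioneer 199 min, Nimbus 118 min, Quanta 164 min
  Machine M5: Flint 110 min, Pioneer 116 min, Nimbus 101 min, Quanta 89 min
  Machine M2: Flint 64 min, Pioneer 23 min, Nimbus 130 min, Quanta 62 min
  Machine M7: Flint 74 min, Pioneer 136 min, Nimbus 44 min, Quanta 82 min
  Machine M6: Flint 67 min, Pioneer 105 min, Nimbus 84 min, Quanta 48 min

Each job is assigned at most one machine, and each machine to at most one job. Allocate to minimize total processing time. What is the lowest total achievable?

Optimal: Flint→Machine M6 (67 min), Pioneer→Machine M2 (23 min), Nimbus→Machine M7 (44 min), Quanta→Machine M5 (89 min) — total 67+23+44+89 = 223 min.

Minimum total: 223 min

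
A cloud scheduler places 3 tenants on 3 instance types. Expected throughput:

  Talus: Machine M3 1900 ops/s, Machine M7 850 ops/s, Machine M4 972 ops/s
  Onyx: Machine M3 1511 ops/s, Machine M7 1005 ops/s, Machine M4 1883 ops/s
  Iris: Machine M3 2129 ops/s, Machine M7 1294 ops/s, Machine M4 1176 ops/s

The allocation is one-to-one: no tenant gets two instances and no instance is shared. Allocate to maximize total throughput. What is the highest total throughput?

Optimal: Talus→Machine M3 (1900 ops/s), Onyx→Machine M4 (1883 ops/s), Iris→Machine M7 (1294 ops/s) — total 1900+1883+1294 = 5077 ops/s.
Column-greedy (each instance in turn goes to its best remaining tenant) gives 4106 ops/s, worse by 971.
Next-best assignment: Talus→Machine M7, Onyx→Machine M4, Iris→Machine M3 = 4862 ops/s.

Max total: 5077 ops/s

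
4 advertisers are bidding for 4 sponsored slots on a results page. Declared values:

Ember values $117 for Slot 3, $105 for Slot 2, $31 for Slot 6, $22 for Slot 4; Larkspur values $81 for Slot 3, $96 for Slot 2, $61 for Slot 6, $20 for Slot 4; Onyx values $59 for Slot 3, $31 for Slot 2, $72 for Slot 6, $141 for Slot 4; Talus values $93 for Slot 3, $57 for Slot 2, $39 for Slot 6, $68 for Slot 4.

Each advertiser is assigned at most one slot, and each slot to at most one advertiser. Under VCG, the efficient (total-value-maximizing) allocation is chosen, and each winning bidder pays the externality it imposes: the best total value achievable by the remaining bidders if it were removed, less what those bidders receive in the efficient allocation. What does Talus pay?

Efficient allocation: Ember→Slot 2 ($105), Larkspur→Slot 6 ($61), Onyx→Slot 4 ($141), Talus→Slot 3 ($93); total welfare W = $400.
Talus receives Slot 3 at value $93, so the others get W − 93 = $307.
Without Talus: best allocation of the remaining 3 bidders over all 4 slots is Ember→Slot 3 ($117), Larkspur→Slot 2 ($96), Onyx→Slot 4 ($141), total $354.
VCG payment = (others' best without Talus) − (others' welfare with Talus) = 354 − 307 = $47.

Talus pays $47.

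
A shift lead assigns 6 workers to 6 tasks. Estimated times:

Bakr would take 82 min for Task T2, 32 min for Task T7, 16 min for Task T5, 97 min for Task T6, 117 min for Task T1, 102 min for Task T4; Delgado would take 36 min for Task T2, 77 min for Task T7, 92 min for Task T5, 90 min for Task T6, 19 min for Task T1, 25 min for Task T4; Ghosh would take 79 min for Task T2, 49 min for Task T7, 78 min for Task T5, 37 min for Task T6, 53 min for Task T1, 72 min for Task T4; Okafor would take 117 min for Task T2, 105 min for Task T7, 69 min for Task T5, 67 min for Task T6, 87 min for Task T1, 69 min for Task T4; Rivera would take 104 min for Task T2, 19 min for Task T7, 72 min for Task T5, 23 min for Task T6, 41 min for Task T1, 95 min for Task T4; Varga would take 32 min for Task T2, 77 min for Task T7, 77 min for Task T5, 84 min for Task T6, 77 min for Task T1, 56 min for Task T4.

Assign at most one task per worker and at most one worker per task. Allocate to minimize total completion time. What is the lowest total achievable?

Minimum total: 192 min

Treat this as an assignment problem: match each worker to one task.
Optimal: Bakr→Task T5 (16 min), Delgado→Task T1 (19 min), Ghosh→Task T6 (37 min), Okafor→Task T4 (69 min), Rivera→Task T7 (19 min), Varga→Task T2 (32 min) — total 16+19+37+69+19+32 = 192 min.
Next-best assignment: Bakr→Task T5, Delgado→Task T1, Ghosh→Task T7, Okafor→Task T4, Rivera→Task T6, Varga→Task T2 = 208 min.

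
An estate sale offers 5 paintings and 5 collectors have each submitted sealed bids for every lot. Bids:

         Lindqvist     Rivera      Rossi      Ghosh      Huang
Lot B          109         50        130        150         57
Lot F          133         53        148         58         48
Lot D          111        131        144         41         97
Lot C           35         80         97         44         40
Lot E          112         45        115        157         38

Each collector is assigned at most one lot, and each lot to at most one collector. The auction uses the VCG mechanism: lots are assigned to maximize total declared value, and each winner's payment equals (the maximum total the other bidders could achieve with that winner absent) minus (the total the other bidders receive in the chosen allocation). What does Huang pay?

Huang pays $51.

Efficient allocation: Lindqvist→Lot F ($133), Rivera→Lot C ($80), Rossi→Lot B ($130), Ghosh→Lot E ($157), Huang→Lot D ($97); total welfare W = $597.
Huang receives Lot D at value $97, so the others get W − 97 = $500.
Without Huang: best allocation of the remaining 4 bidders over all 5 lots is Lindqvist→Lot F ($133), Rivera→Lot D ($131), Rossi→Lot B ($130), Ghosh→Lot E ($157), total $551.
VCG payment = (others' best without Huang) − (others' welfare with Huang) = 551 − 500 = $51.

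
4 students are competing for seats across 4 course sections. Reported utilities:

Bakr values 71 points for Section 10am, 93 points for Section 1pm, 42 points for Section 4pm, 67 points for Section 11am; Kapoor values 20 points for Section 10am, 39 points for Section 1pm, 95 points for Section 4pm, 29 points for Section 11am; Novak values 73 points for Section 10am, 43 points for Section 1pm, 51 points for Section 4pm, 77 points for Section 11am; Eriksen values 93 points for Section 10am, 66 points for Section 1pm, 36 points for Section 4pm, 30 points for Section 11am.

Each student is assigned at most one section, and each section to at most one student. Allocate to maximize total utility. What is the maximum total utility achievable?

Optimal: Bakr→Section 1pm (93 points), Kapoor→Section 4pm (95 points), Novak→Section 11am (77 points), Eriksen→Section 10am (93 points) — total 93+95+77+93 = 358 points.
Next-best assignment: Bakr→Section 10am, Kapoor→Section 4pm, Novak→Section 11am, Eriksen→Section 1pm = 309 points.

Maximum total: 358 points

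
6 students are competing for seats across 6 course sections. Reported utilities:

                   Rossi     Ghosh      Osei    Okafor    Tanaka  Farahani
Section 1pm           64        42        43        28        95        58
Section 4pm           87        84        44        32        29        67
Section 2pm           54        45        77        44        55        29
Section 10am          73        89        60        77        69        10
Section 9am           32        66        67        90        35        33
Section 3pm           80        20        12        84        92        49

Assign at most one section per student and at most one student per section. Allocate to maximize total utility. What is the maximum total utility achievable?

Optimal: Rossi→Section 3pm (80 points), Ghosh→Section 10am (89 points), Osei→Section 2pm (77 points), Okafor→Section 9am (90 points), Tanaka→Section 1pm (95 points), Farahani→Section 4pm (67 points) — total 80+89+77+90+95+67 = 498 points.
Row-greedy (each student in turn takes its best remaining section) gives 487 points, worse by 11.
Next-best assignment: Rossi→Section 4pm, Ghosh→Section 10am, Osei→Section 2pm, Okafor→Section 9am, Tanaka→Section 3pm, Farahani→Section 1pm = 493 points.

Max total: 498 points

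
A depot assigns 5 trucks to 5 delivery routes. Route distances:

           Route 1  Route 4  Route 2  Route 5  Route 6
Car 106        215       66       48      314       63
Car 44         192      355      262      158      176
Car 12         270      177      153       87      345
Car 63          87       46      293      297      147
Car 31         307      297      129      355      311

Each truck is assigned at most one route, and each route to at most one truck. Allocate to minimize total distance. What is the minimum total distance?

Minimum total: 517 km

Optimal: Car 106→Route 6 (63 km), Car 44→Route 1 (192 km), Car 12→Route 5 (87 km), Car 63→Route 4 (46 km), Car 31→Route 2 (129 km) — total 63+192+87+46+129 = 517 km.
Row-greedy (each truck in turn takes its cheapest remaining route) gives 781 km, worse by 264.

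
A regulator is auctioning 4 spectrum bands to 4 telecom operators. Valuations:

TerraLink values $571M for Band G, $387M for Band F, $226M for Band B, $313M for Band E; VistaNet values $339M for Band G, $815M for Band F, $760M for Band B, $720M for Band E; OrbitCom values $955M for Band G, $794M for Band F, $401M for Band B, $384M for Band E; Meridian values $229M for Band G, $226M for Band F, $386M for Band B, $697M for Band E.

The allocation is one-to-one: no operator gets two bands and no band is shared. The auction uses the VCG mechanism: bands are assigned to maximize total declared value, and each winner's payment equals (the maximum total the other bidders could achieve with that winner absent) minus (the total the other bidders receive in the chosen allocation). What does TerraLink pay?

TerraLink pays $216M.

Efficient allocation: TerraLink→Band G ($571M), VistaNet→Band B ($760M), OrbitCom→Band F ($794M), Meridian→Band E ($697M); total welfare W = $2822M.
TerraLink receives Band G at value $571M, so the others get W − 571 = $2251M.
Without TerraLink: best allocation of the remaining 3 bidders over all 4 bands is VistaNet→Band F ($815M), OrbitCom→Band G ($955M), Meridian→Band E ($697M), total $2467M.
VCG payment = (others' best without TerraLink) − (others' welfare with TerraLink) = 2467 − 2251 = $216M.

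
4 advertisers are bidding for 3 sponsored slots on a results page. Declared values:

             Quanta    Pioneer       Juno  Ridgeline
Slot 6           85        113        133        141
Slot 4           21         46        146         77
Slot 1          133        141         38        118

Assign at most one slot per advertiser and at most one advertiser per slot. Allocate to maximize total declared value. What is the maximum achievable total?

Optimal: Ridgeline→Slot 6 ($141), Juno→Slot 4 ($146), Pioneer→Slot 1 ($141) — total 141+146+141 = $428.
Row-greedy (each advertiser in turn takes its best remaining slot) gives $392, worse by 36.
Swapping Juno↔Ridgeline (Juno→Slot 6 $133, Ridgeline→Slot 4 $77) loses 77.

Maximum total: $428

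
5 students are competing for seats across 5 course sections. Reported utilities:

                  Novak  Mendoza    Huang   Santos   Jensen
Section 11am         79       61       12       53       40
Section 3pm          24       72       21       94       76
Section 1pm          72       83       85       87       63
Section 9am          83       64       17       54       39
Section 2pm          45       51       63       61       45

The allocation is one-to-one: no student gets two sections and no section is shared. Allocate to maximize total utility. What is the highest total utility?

Max total: 370 points

Optimal: Novak→Section 9am (83 points), Mendoza→Section 11am (61 points), Huang→Section 2pm (63 points), Santos→Section 1pm (87 points), Jensen→Section 3pm (76 points) — total 83+61+63+87+76 = 370 points.
Row-greedy (each student in turn takes its best remaining section) gives 363 points, worse by 7.
Next-best assignment: Novak→Section 11am, Mendoza→Section 9am, Huang→Section 2pm, Santos→Section 1pm, Jensen→Section 3pm = 369 points.
Swapping Mendoza↔Huang (Mendoza→Section 2pm 51 points, Huang→Section 11am 12 points) loses 61.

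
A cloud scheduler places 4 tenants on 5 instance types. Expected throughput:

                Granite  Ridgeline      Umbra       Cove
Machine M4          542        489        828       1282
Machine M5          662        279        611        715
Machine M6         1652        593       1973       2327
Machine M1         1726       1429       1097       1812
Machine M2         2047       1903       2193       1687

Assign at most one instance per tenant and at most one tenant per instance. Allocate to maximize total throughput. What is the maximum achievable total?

Optimal: Granite→Machine M1 (1726 ops/s), Ridgeline→Machine M2 (1903 ops/s), Umbra→Machine M6 (1973 ops/s), Cove→Machine M4 (1282 ops/s) — total 1726+1903+1973+1282 = 6884 ops/s.
Max-entry greedy (repeatedly take the single best remaining cell) gives 6735 ops/s, worse by 149.
Swapping Cove↔Umbra (Cove→Machine M6 2327 ops/s, Umbra→Machine M4 828 ops/s) loses 100.

Maximum total: 6884 ops/s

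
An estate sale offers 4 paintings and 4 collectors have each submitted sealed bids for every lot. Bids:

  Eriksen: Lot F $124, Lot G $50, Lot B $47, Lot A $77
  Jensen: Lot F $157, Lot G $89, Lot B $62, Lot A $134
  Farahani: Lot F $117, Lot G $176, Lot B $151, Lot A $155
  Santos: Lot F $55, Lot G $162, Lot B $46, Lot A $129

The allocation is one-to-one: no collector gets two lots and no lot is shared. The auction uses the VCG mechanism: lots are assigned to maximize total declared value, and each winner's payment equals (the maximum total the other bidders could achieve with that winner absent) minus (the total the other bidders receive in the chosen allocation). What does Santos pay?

Santos pays $25.

Efficient allocation: Eriksen→Lot F ($124), Jensen→Lot A ($134), Farahani→Lot B ($151), Santos→Lot G ($162); total welfare W = $571.
Santos receives Lot G at value $162, so the others get W − 162 = $409.
Without Santos: best allocation of the remaining 3 bidders over all 4 lots is Eriksen→Lot F ($124), Jensen→Lot A ($134), Farahani→Lot G ($176), total $434.
VCG payment = (others' best without Santos) − (others' welfare with Santos) = 434 − 409 = $25.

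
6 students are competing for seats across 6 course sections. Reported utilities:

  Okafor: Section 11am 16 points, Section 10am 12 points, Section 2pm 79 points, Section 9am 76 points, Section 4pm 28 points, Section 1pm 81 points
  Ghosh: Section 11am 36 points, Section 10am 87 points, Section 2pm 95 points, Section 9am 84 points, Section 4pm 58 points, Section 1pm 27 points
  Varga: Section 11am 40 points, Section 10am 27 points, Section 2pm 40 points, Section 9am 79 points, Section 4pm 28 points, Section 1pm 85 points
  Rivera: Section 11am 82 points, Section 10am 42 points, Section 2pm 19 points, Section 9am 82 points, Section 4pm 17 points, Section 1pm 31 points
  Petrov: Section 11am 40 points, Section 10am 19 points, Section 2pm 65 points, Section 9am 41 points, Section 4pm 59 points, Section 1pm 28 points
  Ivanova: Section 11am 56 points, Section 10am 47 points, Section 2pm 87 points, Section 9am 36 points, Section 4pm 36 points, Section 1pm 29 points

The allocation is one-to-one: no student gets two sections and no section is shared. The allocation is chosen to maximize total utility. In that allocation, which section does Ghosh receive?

Ghosh receives Section 10am.

Optimal: Okafor→Section 9am (76 points), Ghosh→Section 10am (87 points), Varga→Section 1pm (85 points), Rivera→Section 11am (82 points), Petrov→Section 4pm (59 points), Ivanova→Section 2pm (87 points) — total 76+87+85+82+59+87 = 476 points.
Column-greedy (each section in turn goes to its best remaining student) gives 475 points, worse by 1.
Next-best assignment: Okafor→Section 1pm, Ghosh→Section 10am, Varga→Section 9am, Rivera→Section 11am, Petrov→Section 4pm, Ivanova→Section 2pm = 475 points.
Ghosh's own top section is Section 2pm (95 points), but forcing Ghosh→Section 2pm and reassigning the rest optimally gives only 444 points — worse by 32.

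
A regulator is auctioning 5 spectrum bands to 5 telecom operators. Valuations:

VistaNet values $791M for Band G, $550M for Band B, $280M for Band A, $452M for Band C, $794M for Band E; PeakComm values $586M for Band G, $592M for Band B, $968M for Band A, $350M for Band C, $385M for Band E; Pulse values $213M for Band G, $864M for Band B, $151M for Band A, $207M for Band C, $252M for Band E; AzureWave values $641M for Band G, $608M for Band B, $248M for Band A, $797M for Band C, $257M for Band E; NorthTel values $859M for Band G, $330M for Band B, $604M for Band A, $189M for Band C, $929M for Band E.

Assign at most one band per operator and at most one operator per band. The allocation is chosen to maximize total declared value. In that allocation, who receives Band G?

VistaNet receives Band G.

Treat this as an assignment problem: match each operator to one band.
Optimal: VistaNet→Band G ($791M), PeakComm→Band A ($968M), Pulse→Band B ($864M), AzureWave→Band C ($797M), NorthTel→Band E ($929M) — total 791+968+864+797+929 = $4349M.
Row-greedy (each operator in turn takes its best remaining band) gives $4282M, worse by 67.
No other one-to-one assignment exceeds $4349M.
VistaNet's own top band is Band E ($794M), but forcing VistaNet→Band E and reassigning the rest optimally gives only $4282M — worse by 67.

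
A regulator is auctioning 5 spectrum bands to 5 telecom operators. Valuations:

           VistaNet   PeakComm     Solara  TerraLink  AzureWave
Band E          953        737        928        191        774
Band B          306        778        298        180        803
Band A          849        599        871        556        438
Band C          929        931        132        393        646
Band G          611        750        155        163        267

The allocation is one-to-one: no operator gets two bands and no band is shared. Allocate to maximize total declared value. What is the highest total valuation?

This is a one-to-one assignment (maximum-weight bipartite matching).
Optimal: VistaNet→Band C ($929M), PeakComm→Band G ($750M), Solara→Band E ($928M), TerraLink→Band A ($556M), AzureWave→Band B ($803M) — total 929+750+928+556+803 = $3966M.
Next-best assignment: VistaNet→Band G, PeakComm→Band C, Solara→Band E, TerraLink→Band A, AzureWave→Band B = $3829M.
Checked against all permutations: $3966M is optimal.

Max total: $3966M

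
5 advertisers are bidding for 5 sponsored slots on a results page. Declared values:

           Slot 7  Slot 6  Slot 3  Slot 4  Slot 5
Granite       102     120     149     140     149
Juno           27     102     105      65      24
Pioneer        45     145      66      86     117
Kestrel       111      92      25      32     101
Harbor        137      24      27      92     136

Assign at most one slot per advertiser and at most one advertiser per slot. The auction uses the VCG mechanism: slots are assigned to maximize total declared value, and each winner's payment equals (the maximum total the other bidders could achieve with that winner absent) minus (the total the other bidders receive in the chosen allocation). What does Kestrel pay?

Kestrel pays $10.

Efficient allocation: Granite→Slot 4 ($140), Juno→Slot 3 ($105), Pioneer→Slot 6 ($145), Kestrel→Slot 7 ($111), Harbor→Slot 5 ($136); total welfare W = $637.
Kestrel receives Slot 7 at value $111, so the others get W − 111 = $526.
Without Kestrel: best allocation of the remaining 4 bidders over all 5 slots is Granite→Slot 5 ($149), Juno→Slot 3 ($105), Pioneer→Slot 6 ($145), Harbor→Slot 7 ($137), total $536.
VCG payment = (others' best without Kestrel) − (others' welfare with Kestrel) = 536 − 526 = $10.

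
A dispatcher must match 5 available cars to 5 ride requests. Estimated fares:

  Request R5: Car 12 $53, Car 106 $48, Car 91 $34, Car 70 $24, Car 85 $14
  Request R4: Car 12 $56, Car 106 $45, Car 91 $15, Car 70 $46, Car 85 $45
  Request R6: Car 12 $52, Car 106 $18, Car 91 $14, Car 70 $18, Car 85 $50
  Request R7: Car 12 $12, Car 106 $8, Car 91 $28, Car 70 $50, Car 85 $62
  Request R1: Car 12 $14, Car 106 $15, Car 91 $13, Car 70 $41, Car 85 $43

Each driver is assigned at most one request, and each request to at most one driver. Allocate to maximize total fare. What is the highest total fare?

Maximum total: $234

Optimal: Car 12→Request R6 ($52), Car 106→Request R4 ($45), Car 91→Request R5 ($34), Car 70→Request R1 ($41), Car 85→Request R7 ($62) — total 52+45+34+41+62 = $234.
Row-greedy (each driver in turn takes its best remaining request) gives $223, worse by 11.
Swapping Car 85↔Car 70 (Car 85→Request R1 $43, Car 70→Request R7 $50) loses 10.
Checked against all permutations: $234 is optimal.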